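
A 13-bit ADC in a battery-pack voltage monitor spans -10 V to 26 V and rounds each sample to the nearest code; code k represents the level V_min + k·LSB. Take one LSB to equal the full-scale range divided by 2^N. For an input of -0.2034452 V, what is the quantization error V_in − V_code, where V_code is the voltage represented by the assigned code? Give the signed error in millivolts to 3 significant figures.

The full-scale span is 26 − (-10) = 36 V. LSB = 36 V / 2^13 ≈ 4.395 mV.
(-0.2034452 − (-10)) / LSB = 9.7965548 × 8192/36 = 2229.2605. Nearest integer: k = 2229.
Reconstructed level: -10 + 2229 × 36/8192 V = -0.2045898438 V.
Error = V_in − V_code = -0.2034452 − (-0.2045898438) = +1.14 mV.

+1.14 mV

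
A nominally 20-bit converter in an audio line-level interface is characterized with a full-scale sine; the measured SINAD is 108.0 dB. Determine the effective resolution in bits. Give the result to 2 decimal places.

17.65 bits

Inverting SNR = 6.02 N + 1.76: N_eff = (108.0 − 1.76)/6.02 = 17.6478.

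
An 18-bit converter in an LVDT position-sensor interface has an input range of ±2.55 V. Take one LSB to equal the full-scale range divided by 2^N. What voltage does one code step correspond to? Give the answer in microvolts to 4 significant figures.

19.45 µV

Span: 2.55 V − (-2.55 V) = 5.1 V.
There are 2^18 = 262144 steps.
LSB = 5.1 V ÷ 2^18 = 5.1/262144 V = 19.45 µV.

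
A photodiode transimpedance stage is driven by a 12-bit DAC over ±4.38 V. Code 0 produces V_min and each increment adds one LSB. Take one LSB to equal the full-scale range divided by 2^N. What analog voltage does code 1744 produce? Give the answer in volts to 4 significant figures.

-0.6502 V

The full-scale span is 4.38 − (-4.38) = 8.76 V. LSB = 8.76 V / 2^12.
V_out = V_min + code × LSB = -4.38 V + 1744 × 8.76 V / 4096
      = -4.38 + 3.72984 = -0.650156 V.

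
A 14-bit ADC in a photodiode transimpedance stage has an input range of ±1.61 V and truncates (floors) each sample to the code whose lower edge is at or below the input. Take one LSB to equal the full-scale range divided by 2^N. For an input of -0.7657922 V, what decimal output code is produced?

4295

The full-scale span is 1.61 − (-1.61) = 3.22 V. LSB = 3.22 V / 2^14 ≈ 196.5 µV.
(V_in − V_min) × 2^14/range = (-0.7657922 − (-1.61)) × 16384/3.22 = 4295.497.
Floor → code = 4295.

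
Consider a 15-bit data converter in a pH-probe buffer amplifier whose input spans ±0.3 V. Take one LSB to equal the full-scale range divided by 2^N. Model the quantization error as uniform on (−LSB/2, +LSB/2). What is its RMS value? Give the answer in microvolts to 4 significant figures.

5.286 µV

Full-scale range = 0.3 V − (-0.3 V) = 0.6 V.
Step size = 0.6/32768 V = 18.3105 µV.
V_rms = LSB/√12 = 18.3105 µV / √12 = 5.286 µV.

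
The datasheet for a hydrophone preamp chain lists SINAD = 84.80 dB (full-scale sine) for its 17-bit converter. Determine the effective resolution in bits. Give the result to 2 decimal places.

Inverting SNR = 6.02 N + 1.76: N_eff = (84.80 − 1.76)/6.02 = 13.7940.

13.79 bits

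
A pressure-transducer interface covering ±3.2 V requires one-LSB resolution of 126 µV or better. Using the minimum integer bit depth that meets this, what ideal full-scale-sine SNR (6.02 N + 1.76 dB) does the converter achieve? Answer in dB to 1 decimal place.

Range = 3.2 − (-3.2) = 6.4 V.
Need 2^N ≥ 6.4 V / 126 µV = 50790 → N_min = 16.
6.02(16) + 1.76 = 98.08 dB.

98.1 dB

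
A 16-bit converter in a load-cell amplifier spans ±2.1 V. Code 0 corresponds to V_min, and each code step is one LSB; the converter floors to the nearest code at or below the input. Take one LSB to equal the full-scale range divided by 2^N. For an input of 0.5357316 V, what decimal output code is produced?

Range = 2.1 − (-2.1) = 4.2 V. LSB = 4.2 V / 2^16 ≈ 64.09 µV.
V_in − V_min = 0.5357316 − (-2.1) = 2.6357316 V.
Divide by LSB: 2.6357316 × 65536/4.2 = 41127.4538.
Truncating gives code 41127.

41127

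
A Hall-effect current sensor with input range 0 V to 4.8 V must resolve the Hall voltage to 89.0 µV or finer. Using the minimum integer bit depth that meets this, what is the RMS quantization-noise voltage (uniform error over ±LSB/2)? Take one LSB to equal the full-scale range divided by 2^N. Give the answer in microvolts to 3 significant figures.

Span = 4.8 V.
4.8 V / 89.0 µV = 53930. Since 2^15 = 32768 and 2^16 = 65536, N = 16.
LSB = 4.8 V ÷ 2^16 = 4.8/65536 V = 73.242 µV.
RMS noise = LSB/√12 = 21.1 µV.

21.1 µV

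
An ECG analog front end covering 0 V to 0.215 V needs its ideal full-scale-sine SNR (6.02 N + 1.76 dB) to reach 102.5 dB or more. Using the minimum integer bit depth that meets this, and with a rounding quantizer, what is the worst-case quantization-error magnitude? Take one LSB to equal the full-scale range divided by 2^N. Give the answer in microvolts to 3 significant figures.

Span = 0.215 V.
Required N = ⌈(102.5 − 1.76)/6.02⌉ = ⌈16.734⌉ = 17.
One LSB is 0.215 V / 131072 = 1.6403 µV.
Max error for round-to-nearest is LSB/2 = 0.820 µV.

0.820 µV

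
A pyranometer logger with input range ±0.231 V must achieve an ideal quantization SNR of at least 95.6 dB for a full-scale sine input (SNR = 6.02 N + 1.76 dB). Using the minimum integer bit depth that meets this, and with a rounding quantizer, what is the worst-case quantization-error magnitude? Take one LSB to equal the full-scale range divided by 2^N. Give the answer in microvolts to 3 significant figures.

3.52 µV

The full-scale span is 0.231 − (-0.231) = 0.462 V.
Solving 6.02 N ≥ 95.6 − 1.76: N ≥ 15.588. Round up → N = 16.
LSB = 0.462 V / 2^16 = 7.0496 µV.
Half an LSB is 3.52 µV.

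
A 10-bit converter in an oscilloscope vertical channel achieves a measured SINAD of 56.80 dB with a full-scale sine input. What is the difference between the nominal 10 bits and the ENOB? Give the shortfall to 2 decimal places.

0.86 bits

N_eff = (56.80 − 1.76)/6.02 = 9.1429 bits.
Lost resolution: 10 − 9.1429 = 0.8571 bits.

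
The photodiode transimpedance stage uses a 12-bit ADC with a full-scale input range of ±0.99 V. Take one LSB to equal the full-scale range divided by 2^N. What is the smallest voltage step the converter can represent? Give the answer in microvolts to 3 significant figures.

Full-scale range = 0.99 V − (-0.99 V) = 1.98 V.
2^12 = 4096 levels.
LSB = 1.98 V / 2^12 = 483 µV.

483 µV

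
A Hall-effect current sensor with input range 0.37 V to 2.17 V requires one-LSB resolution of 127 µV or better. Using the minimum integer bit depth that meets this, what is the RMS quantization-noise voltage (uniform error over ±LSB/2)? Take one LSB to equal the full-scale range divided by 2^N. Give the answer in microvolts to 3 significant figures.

31.7 µV

Span: 2.17 V − (0.37 V) = 1.8 V.
1.8 V / 127 µV = 14170. Since 2^13 = 8192 and 2^14 = 16384, N = 14.
LSB = 1.8 V / 2^14 = 109.86 µV.
σ_q = LSB/√12 = 109.86 µV/3.4641 = 31.7 µV.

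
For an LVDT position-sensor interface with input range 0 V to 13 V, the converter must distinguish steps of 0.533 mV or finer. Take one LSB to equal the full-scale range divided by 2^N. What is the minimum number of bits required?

V_FS = 13 V.
13 V / 0.533 mV = 24390. Since 2^14 = 16384 and 2^15 = 32768, N = 15.

15 bits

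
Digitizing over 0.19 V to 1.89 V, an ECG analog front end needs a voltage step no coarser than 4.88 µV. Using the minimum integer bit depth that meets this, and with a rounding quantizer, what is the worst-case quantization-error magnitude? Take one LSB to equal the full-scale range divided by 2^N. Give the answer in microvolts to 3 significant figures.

1.62 µV

Full-scale range = 1.89 V − (0.19 V) = 1.7 V.
Need 2^N ≥ 1.7 V / 4.88 µV = 348400 → N_min = 19.
LSB = 1.7 V ÷ 2^19 = 1.7/524288 V = 3.2425 µV.
|e|_max = LSB/2 = 1.62 µV.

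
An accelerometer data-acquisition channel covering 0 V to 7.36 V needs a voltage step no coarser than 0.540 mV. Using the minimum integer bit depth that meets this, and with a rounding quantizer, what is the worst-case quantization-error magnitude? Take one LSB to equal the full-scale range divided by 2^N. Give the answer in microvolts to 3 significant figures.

225 µV

Range is 7.36 V.
Levels needed ≥ 7.36/0.540 mV = 13630. 2^14 = 16384 suffices, so N_min = 14.
LSB = 7.36 V / 2^14 = 449.22 µV.
Half an LSB is 225 µV.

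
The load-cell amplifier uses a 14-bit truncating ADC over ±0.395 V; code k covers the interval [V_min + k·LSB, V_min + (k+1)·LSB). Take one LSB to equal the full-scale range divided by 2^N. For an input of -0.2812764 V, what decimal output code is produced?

2358

Range = 0.395 − (-0.395) = 0.79 V. LSB = 0.79 V / 2^14 ≈ 48.22 µV.
(V_in − V_min) × 2^14/range = (-0.2812764 − (-0.395)) × 16384/0.79 = 2358.541.
Floor → code = 2358.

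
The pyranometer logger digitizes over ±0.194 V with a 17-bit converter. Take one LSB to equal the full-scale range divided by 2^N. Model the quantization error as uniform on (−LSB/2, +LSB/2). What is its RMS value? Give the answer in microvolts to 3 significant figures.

Range = 0.194 − (-0.194) = 0.388 V.
LSB = 0.388 V ÷ 2^17 = 0.388/131072 V = 2.9602 µV.
RMS of a uniform error over width LSB is LSB/√12 = 0.855 µV.

0.855 µV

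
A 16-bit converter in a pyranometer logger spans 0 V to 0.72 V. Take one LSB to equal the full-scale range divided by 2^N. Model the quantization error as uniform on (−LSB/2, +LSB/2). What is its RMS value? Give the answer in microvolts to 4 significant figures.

Range is 0.72 V.
Step size = 0.72/65536 V = 10.9863 µV.
RMS of a uniform error over width LSB is LSB/√12 = 3.171 µV.

3.171 µV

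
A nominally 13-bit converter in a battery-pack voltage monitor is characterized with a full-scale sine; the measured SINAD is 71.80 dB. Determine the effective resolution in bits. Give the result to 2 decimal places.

11.63 bits

ENOB = (71.80 − 1.76)/6.02 = 11.6346 bits.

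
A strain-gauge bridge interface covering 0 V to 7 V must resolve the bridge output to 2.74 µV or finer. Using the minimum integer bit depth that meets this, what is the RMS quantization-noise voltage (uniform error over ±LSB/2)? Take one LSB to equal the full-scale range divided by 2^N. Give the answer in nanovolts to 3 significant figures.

482 nV

Span = 7 V.
Levels needed ≥ 7/2.74 µV = 2.555e6. 2^22 = 4194304 suffices, so N_min = 22.
LSB = 7 V / 2^22 = 1.6689 µV.
V_rms = LSB/√12 = 482 nV.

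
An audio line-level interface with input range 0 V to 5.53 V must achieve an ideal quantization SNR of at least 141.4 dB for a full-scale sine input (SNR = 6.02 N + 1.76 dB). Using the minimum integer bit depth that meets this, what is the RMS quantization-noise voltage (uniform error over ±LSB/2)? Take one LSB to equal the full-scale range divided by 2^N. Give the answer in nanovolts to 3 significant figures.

95.2 nV

Full-scale range = 5.53 V.
Solving 6.02 N ≥ 141.4 − 1.76: N ≥ 23.196. Round up → N = 24.
One LSB is 5.53 V / 16777216 = 329.61 nV.
V_rms = LSB/√12 = 95.2 nV.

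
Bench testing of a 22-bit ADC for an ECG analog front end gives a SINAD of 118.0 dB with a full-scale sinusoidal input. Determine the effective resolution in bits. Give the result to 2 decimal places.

19.31 bits

ENOB = (SINAD − 1.76) / 6.02 = (118.0 − 1.76) / 6.02 = 116.24 / 6.02 = 19.3090.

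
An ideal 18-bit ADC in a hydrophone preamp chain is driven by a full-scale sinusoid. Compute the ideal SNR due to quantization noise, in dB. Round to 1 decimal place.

SNR = 6.02·18 + 1.76 = 110.12 dB.

110.1 dB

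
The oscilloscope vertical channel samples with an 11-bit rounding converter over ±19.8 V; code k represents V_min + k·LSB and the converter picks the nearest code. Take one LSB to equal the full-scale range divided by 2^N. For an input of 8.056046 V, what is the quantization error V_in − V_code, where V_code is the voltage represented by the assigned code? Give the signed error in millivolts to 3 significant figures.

Span: 19.8 V − (-19.8 V) = 39.6 V. LSB = 39.6 V / 2^11 ≈ 19.34 mV.
Position in LSBs: (8.056046 − (-19.8)) × 2048/39.6 = 1440.6359; rounding gives k = 1441.
V_code = -19.8 + (1441/2048) × 39.6 = 8.063085938 V.
V_in − V_code = 8.056046 − (8.063085938) = −7.04 mV.

−7.04 mV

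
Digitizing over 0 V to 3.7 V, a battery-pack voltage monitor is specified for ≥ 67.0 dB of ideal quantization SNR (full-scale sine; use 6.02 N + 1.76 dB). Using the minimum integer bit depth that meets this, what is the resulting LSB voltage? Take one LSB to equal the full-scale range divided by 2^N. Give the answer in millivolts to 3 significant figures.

1.81 mV

Full-scale range = 3.7 V.
6.02 N + 1.76 ≥ 67.0 gives N ≥ 10.837, so the minimum integer is 11.
LSB = 3.7 V ÷ 2^11 = 3.7/2048 V = 1.81 mV.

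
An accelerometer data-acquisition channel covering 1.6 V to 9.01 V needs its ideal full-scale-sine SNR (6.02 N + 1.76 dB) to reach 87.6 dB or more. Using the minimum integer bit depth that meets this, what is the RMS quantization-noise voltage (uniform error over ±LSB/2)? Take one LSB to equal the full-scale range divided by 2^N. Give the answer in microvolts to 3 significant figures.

The full-scale span is 9.01 − (1.6) = 7.41 V.
N ≥ (87.6 − 1.76)/6.02 = 14.259 → N_min = 15.
One LSB is 7.41 V / 32768 = 226.14 µV.
V_rms = LSB/√12 = 65.3 µV.

65.3 µV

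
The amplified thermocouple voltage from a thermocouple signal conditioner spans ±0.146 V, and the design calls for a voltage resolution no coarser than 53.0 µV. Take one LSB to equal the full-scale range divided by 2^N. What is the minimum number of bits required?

The full-scale span is 0.146 − (-0.146) = 0.292 V.
Required number of levels: 0.292/53.0 µV = 5509.4; smallest N with 2^N ≥ that is 13.

13 bits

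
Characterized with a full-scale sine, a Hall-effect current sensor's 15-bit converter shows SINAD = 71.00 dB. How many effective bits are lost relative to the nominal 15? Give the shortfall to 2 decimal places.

Effective bits = (71.00 − 1.76)/6.02 = 11.5017.
15 − 11.5017 = 3.50 bits below nominal.

3.50 bits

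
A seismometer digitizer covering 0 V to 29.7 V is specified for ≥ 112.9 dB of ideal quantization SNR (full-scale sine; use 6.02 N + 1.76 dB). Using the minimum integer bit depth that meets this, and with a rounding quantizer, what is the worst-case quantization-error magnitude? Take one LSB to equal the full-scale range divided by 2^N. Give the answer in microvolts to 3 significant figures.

28.3 µV

Span = 29.7 V.
N ≥ (112.9 − 1.76)/6.02 = 18.462 → N_min = 19.
One LSB is 29.7 V / 524288 = 56.648 µV.
Half an LSB is 28.3 µV.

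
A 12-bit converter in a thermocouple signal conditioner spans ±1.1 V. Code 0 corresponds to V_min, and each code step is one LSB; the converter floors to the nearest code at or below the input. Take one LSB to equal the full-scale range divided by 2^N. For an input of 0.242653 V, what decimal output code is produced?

Full-scale range = 1.1 V − (-1.1 V) = 2.2 V. LSB = 2.2 V / 2^12 ≈ 0.5371 mV.
V_in − V_min = 0.242653 − (-1.1) = 1.342653 V.
Divide by LSB: 1.342653 × 4096/2.2 = 2499.7758.
Truncating gives code 2499.

2499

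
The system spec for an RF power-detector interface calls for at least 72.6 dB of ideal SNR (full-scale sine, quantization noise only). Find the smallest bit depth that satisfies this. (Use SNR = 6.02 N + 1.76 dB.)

N ≥ (72.6 − 1.76)/6.02 = 11.767 → N_min = 12.

12 bits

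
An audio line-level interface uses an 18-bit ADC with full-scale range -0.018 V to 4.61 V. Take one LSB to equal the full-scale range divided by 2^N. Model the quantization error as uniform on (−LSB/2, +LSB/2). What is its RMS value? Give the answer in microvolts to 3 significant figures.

Span: 4.61 V − (-0.018 V) = 4.628 V.
One LSB is 4.628 V / 262144 = 17.654 µV.
RMS of a uniform error over width LSB is LSB/√12 = 5.10 µV.

5.10 µV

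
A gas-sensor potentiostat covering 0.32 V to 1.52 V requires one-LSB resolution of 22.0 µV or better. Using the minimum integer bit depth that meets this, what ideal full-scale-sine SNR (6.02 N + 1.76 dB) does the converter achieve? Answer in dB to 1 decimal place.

98.1 dB

Full-scale range = 1.52 V − (0.32 V) = 1.2 V.
1.2 V / 22.0 µV = 54550. Since 2^15 = 32768 and 2^16 = 65536, N = 16.
6.02(16) + 1.76 = 98.08 dB.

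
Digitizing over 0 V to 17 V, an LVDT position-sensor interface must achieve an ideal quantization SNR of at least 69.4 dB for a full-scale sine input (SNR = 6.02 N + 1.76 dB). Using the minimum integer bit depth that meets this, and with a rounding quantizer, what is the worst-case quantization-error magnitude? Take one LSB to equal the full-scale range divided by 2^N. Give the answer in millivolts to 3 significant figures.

Range is 17 V.
N ≥ (69.4 − 1.76)/6.02 = 11.236 → N_min = 12.
LSB = 17 V / 2^12 = 4.1504 mV.
Max error for round-to-nearest is LSB/2 = 2.08 mV.

2.08 mV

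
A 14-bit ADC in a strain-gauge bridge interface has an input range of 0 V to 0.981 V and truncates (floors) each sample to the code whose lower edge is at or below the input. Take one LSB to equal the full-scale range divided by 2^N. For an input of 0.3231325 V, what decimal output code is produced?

V_FS = 0.981 V. LSB = 0.981 V / 2^14 ≈ 59.88 µV.
code = ⌊(V_in − V_min)/LSB⌋ = ⌊(V_in − V_min) × 2^14 / range⌋
     = ⌊(0.3231325 − (0)) × 16384 / 0.981⌋ = ⌊0.3231325 × 16384/0.981⌋
     = ⌊5396.741⌋ = 5396.

5396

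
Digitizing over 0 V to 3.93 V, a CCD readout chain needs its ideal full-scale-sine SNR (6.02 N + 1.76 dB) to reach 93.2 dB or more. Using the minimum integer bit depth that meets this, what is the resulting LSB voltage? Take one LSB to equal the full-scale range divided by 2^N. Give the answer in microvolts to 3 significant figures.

60.0 µV

V_FS = 3.93 V.
Required N = ⌈(93.2 − 1.76)/6.02⌉ = ⌈15.189⌉ = 16.
Step size = 3.93/65536 V = 60.0 µV.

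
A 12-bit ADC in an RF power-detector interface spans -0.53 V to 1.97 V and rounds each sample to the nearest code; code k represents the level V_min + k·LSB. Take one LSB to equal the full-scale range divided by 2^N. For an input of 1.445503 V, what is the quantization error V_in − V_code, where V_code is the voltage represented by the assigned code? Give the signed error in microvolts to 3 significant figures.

The full-scale span is 1.97 − (-0.53) = 2.5 V. LSB = 2.5 V / 2^12 ≈ 0.6104 mV.
(V_in − V_min)/LSB = (1.445503 − (-0.53)) × 4096/2.5 = 3236.6641 → nearest code k = 3237.
V_code = -0.53 + (3237/4096) × 2.5 = 1.445708008 V.
V_in − V_code = 1.445503 − (1.445708008) = −205 µV.

−205 µV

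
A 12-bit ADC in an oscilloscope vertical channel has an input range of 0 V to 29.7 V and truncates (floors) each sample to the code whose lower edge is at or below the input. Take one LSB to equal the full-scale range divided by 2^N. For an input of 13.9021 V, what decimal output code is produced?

1917

V_FS = 29.7 V. LSB = 29.7 V / 2^12 ≈ 7.251 mV.
V_in − V_min = 13.9021 − (0) = 13.9021 V.
Divide by LSB: 13.9021 × 4096/29.7 = 1917.2728.
Truncating gives code 1917.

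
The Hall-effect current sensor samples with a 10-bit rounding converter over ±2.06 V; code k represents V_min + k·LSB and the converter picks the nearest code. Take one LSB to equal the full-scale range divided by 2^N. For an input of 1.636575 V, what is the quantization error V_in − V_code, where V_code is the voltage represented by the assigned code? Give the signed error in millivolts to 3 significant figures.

−0.964 mV

Range = 2.06 − (-2.06) = 4.12 V. LSB = 4.12 V / 2^10 ≈ 4.023 mV.
Position in LSBs: (1.636575 − (-2.06)) × 1024/4.12 = 918.7604; rounding gives k = 919.
Reconstructed level: -2.06 + 919 × 4.12/1024 V = 1.637539063 V.
Error = V_in − V_code = 1.636575 − (1.637539063) = −0.964 mV.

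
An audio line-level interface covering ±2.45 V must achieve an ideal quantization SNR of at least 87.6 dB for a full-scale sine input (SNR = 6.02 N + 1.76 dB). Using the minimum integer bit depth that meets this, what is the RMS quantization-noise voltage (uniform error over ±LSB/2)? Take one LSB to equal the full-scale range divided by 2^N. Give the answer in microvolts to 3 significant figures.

Range = 2.45 − (-2.45) = 4.9 V.
N ≥ (87.6 − 1.76)/6.02 = 14.259 → N_min = 15.
LSB = 4.9 V / 2^15 = 149.54 µV.
RMS noise = LSB/√12 = 43.2 µV.

43.2 µV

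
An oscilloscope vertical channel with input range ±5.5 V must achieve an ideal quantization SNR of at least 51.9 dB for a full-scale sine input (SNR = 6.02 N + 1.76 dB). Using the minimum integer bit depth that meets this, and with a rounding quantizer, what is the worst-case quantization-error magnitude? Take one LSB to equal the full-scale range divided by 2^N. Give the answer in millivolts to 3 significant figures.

Span: 5.5 V − (-5.5 V) = 11 V.
Required N = ⌈(51.9 − 1.76)/6.02⌉ = ⌈8.329⌉ = 9.
LSB = 11 V / 2^9 = 21.484 mV.
Half an LSB is 10.7 mV.

10.7 mV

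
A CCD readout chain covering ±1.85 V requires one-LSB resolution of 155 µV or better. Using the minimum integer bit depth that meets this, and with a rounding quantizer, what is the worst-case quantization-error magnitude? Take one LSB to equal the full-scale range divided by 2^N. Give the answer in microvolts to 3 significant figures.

Range = 1.85 − (-1.85) = 3.7 V.
Levels needed ≥ 3.7/155 µV = 23870. 2^15 = 32768 suffices, so N_min = 15.
One LSB is 3.7 V / 32768 = 112.92 µV.
Max error for round-to-nearest is LSB/2 = 56.5 µV.

56.5 µV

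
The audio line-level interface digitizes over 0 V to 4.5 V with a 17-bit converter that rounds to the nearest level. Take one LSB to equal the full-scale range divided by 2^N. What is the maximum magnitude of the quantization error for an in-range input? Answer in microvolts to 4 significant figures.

17.17 µV

V_FS = 4.5 V.
One LSB is 4.5 V / 131072 = 34.3323 µV.
Worst-case error for round-to-nearest is half an LSB: 17.17 µV.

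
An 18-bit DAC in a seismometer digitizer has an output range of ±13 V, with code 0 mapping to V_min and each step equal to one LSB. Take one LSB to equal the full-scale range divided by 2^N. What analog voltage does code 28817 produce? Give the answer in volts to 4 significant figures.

-10.14 V

The full-scale span is 13 − (-13) = 26 V. LSB = 26 V / 2^18.
V_out = -13 + 28817 × (26/262144) V
      = -13 + 2.85813 = -10.1419 V.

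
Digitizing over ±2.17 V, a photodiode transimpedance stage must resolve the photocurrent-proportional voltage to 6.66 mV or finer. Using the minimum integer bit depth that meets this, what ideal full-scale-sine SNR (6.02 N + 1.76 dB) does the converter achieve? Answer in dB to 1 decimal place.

62.0 dB

The full-scale span is 2.17 − (-2.17) = 4.34 V.
Required number of levels: 4.34/6.66 mV = 651.65; smallest N with 2^N ≥ that is 10.
6.02(10) + 1.76 = 61.96 dB.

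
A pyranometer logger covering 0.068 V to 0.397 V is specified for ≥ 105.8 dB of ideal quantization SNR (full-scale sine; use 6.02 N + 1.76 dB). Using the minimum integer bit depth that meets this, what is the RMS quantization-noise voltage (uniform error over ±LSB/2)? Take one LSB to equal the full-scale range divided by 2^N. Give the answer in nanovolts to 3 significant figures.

362 nV

Range = 0.397 − (0.068) = 0.329 V.
N ≥ (105.8 − 1.76)/6.02 = 17.282 → N_min = 18.
Step size = 0.329/262144 V = 1.2550 µV.
σ_q = LSB/√12 = 1.2550 µV/3.4641 = 362 nV.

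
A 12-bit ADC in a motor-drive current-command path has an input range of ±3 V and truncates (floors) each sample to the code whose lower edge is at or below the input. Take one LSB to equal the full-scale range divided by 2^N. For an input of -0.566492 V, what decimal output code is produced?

1661

Span: 3 V − (-3 V) = 6 V. LSB = 6 V / 2^12 ≈ 1.465 mV.
V_in − V_min = -0.566492 − (-3) = 2.433508 V.
Divide by LSB: 2.433508 × 4096/6 = 1661.2748.
Truncating gives code 1661.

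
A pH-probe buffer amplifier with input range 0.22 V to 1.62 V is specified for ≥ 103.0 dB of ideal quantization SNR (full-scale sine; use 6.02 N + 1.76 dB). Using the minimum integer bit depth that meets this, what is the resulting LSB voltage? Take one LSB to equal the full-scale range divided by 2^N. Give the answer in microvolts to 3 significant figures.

10.7 µV

The full-scale span is 1.62 − (0.22) = 1.4 V.
Solving 6.02 N ≥ 103.0 − 1.76: N ≥ 16.817. Round up → N = 17.
One LSB is 1.4 V / 131072 = 10.7 µV.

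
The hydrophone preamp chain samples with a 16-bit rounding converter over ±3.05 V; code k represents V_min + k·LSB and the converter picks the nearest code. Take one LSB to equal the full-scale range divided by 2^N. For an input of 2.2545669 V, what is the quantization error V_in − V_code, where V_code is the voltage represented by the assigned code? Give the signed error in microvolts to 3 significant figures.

+16.7 µV

The full-scale span is 3.05 − (-3.05) = 6.1 V. LSB = 6.1 V / 2^16 ≈ 93.08 µV.
(2.2545669 − (-3.05)) / LSB = 5.3045669 × 65536/6.1 = 56990.1797. Nearest integer: k = 56990.
V_code = -3.05 + (56990/65536) × 6.1 = 2.2545501709 V.
e = 2.2545669 − (2.2545501709) = +16.7 µV.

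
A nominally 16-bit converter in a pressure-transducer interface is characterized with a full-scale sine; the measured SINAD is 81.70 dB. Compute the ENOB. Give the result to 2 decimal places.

13.28 bits

ENOB = (SINAD − 1.76) / 6.02 = (81.70 − 1.76) / 6.02 = 79.94 / 6.02 = 13.2791.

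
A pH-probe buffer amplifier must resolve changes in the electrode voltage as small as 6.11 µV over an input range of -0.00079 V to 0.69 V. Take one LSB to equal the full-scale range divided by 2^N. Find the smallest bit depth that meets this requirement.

The full-scale span is 0.69 − (-0.00079) = 0.69079 V.
Need 2^N ≥ 0.69079 V / 6.11 µV = 113100 → N_min = 17.

17 bits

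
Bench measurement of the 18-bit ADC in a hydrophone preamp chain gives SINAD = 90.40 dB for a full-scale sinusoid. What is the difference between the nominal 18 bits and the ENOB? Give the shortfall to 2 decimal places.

3.28 bits

ENOB = (SINAD − 1.76)/6.02 = (90.40 − 1.76)/6.02 = 14.7243 bits.
18 − 14.7243 = 3.28 bits below nominal.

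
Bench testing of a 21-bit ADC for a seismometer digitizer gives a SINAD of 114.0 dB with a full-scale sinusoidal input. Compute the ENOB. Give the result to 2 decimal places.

ENOB = (SINAD − 1.76) / 6.02 = (114.0 − 1.76) / 6.02 = 112.24 / 6.02 = 18.6445.

18.64 bits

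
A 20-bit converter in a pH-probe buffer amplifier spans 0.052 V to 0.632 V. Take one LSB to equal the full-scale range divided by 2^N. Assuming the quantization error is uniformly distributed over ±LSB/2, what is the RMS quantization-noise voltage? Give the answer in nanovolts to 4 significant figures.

Full-scale range = 0.632 V − (0.052 V) = 0.58 V.
LSB = 0.58 V / 2^20 = 0.553131 µV.
V_rms = LSB/√12 = 0.553131 µV / √12 = 159.7 nV.

159.7 nV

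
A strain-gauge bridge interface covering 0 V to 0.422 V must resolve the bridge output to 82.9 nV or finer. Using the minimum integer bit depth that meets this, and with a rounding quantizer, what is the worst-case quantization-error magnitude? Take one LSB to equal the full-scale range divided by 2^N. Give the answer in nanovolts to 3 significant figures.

25.2 nV

Span = 0.422 V.
0.422 V / 82.9 nV = 5.090e6. Since 2^22 = 4194304 and 2^23 = 8388608, N = 23.
LSB = 0.422 V ÷ 2^23 = 0.422/8388608 V = 50.306 nV.
Max error for round-to-nearest is LSB/2 = 25.2 nV.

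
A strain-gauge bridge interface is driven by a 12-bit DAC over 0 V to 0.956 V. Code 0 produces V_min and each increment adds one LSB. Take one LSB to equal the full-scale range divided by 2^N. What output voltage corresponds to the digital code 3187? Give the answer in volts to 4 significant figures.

0.7438 V

Range is 0.956 V. LSB = 0.956 V / 2^12.
V_out = 0 + 3187 × (0.956/4096) V
      = 0 V + 0.743841 V = 0.743841 V.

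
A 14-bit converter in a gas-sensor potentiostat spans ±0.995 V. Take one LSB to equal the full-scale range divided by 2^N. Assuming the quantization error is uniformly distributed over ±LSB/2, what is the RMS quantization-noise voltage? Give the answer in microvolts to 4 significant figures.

The full-scale span is 0.995 − (-0.995) = 1.99 V.
Step size = 1.99/16384 V = 121.460 µV.
V_rms = LSB/√12 = 121.460 µV / √12 = 35.06 µV.

35.06 µV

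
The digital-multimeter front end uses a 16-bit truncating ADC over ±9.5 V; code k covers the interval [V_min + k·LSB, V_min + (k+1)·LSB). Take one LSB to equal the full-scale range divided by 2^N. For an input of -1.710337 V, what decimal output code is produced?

26868

Range = 9.5 − (-9.5) = 19 V. LSB = 19 V / 2^16 ≈ 289.9 µV.
code = ⌊(V_in − V_min)/LSB⌋ = ⌊(V_in − V_min) × 2^16 / range⌋
     = ⌊(-1.710337 − (-9.5)) × 65536 / 19⌋ = ⌊7.789663 × 65536/19⌋
     = ⌊26868.598⌋ = 26868.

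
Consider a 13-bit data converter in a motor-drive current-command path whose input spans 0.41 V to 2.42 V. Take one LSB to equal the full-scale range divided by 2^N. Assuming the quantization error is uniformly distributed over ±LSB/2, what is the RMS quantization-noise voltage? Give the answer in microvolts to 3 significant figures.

70.8 µV

The full-scale span is 2.42 − (0.41) = 2.01 V.
LSB = 2.01 V / 2^13 = 245.36 µV.
RMS of a uniform error over width LSB is LSB/√12 = 70.8 µV.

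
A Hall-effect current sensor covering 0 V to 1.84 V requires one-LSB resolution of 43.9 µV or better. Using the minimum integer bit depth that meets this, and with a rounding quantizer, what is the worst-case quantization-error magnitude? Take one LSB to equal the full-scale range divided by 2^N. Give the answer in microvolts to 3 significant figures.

14.0 µV

Span = 1.84 V.
Required number of levels: 1.84/43.9 µV = 41913; smallest N with 2^N ≥ that is 16.
One LSB is 1.84 V / 65536 = 28.076 µV.
Half an LSB is 14.0 µV.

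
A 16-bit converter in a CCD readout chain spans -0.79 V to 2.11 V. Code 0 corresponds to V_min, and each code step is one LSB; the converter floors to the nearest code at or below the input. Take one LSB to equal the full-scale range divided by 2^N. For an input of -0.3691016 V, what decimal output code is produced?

9511

Full-scale range = 2.11 V − (-0.79 V) = 2.9 V. LSB = 2.9 V / 2^16 ≈ 44.25 µV.
V_in − V_min = -0.3691016 − (-0.79) = 0.4208984 V.
Divide by LSB: 0.4208984 × 65536/2.9 = 9511.7233.
Truncating gives code 9511.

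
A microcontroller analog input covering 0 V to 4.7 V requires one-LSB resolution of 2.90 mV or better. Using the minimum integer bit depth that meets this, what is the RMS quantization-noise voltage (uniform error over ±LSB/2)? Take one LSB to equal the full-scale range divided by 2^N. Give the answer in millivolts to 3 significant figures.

Full-scale range = 4.7 V.
4.7 V / 2.90 mV = 1621. Since 2^10 = 1024 and 2^11 = 2048, N = 11.
LSB = 4.7 V ÷ 2^11 = 4.7/2048 V = 2.2949 mV.
RMS noise = LSB/√12 = 0.662 mV.

0.662 mV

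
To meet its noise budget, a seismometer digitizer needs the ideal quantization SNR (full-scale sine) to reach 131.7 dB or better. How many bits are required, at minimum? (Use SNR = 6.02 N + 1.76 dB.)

N ≥ (131.7 − 1.76)/6.02 = 21.585 → N_min = 22.

22 bits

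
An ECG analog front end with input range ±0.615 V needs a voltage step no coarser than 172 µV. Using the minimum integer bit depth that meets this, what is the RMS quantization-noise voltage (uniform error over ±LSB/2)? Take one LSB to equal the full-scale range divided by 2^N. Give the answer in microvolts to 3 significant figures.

The full-scale span is 0.615 − (-0.615) = 1.23 V.
1.23 V / 172 µV = 7151. Since 2^12 = 4096 and 2^13 = 8192, N = 13.
One LSB is 1.23 V / 8192 = 150.15 µV.
RMS noise = LSB/√12 = 43.3 µV.

43.3 µV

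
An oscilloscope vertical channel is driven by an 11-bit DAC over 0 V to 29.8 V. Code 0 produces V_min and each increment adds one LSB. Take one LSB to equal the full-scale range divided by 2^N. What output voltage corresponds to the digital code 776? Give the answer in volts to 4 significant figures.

V_FS = 29.8 V. LSB = 29.8 V / 2^11.
V_out = V_min + code × LSB = 0 V + 776 × 29.8 V / 2048
      = 0 + 11.2914 = 11.2914 V.

11.29 V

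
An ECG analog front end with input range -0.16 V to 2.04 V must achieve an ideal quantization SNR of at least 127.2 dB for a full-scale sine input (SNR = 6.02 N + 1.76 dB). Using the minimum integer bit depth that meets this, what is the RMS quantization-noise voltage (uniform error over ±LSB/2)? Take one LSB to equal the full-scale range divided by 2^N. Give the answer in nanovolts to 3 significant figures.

Range = 2.04 − (-0.16) = 2.2 V.
6.02 N + 1.76 ≥ 127.2 gives N ≥ 20.837, so the minimum integer is 21.
LSB = 2.2 V / 2^21 = 1.0490 µV.
V_rms = LSB/√12 = 303 nV.

303 nV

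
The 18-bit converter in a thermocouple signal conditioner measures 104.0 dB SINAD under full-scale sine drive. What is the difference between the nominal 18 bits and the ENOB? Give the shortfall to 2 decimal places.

ENOB = (SINAD − 1.76)/6.02 = (104.0 − 1.76)/6.02 = 16.9834 bits.
Shortfall = 18 − 16.9834 = 1.0166 bits.

1.02 bits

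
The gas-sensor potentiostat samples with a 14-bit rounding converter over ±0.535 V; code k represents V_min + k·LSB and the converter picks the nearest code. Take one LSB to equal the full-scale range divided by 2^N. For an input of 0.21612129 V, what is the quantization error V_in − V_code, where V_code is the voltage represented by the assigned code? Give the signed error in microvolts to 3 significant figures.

+18.4 µV

Range = 0.535 − (-0.535) = 1.07 V. LSB = 1.07 V / 2^14 ≈ 65.31 µV.
(V_in − V_min)/LSB = (0.21612129 − (-0.535)) × 16384/1.07 = 11501.2815 → nearest code k = 11501.
Reconstructed level: -0.535 + 11501 × 1.07/16384 V = 0.21610290527 V.
e = 0.21612129 − (0.21610290527) = +18.4 µV.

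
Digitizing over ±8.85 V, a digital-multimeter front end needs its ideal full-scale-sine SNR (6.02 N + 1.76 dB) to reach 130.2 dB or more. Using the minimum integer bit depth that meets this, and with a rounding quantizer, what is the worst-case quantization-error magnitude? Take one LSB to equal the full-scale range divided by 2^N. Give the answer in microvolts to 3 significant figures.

Full-scale range = 8.85 V − (-8.85 V) = 17.7 V.
Solving 6.02 N ≥ 130.2 − 1.76: N ≥ 21.336. Round up → N = 22.
Step size = 17.7/4194304 V = 4.2200 µV.
|e|_max = LSB/2 = 2.11 µV.

2.11 µV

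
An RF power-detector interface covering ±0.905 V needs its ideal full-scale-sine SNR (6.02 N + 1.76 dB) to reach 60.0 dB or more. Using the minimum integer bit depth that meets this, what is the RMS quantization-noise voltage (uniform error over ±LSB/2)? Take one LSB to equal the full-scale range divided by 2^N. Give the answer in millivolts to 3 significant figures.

The full-scale span is 0.905 − (-0.905) = 1.81 V.
Required N = ⌈(60.0 − 1.76)/6.02⌉ = ⌈9.674⌉ = 10.
LSB = 1.81 V / 2^10 = 1.7676 mV.
RMS noise = LSB/√12 = 0.510 mV.

0.510 mV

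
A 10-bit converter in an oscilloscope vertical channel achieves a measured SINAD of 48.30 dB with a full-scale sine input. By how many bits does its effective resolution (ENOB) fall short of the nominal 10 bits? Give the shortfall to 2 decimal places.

N_eff = (48.30 − 1.76)/6.02 = 7.7309 bits.
Lost resolution: 10 − 7.7309 = 2.2691 bits.

2.27 bits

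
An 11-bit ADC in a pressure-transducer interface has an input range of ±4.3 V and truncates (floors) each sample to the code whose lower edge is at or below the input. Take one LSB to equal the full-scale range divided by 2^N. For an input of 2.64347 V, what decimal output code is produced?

The full-scale span is 4.3 − (-4.3) = 8.6 V. LSB = 8.6 V / 2^11 ≈ 4.199 mV.
code = ⌊(V_in − V_min)/LSB⌋ = ⌊(V_in − V_min) × 2^11 / range⌋
     = ⌊(2.64347 − (-4.3)) × 2048 / 8.6⌋ = ⌊6.94347 × 2048/8.6⌋
     = ⌊1653.515⌋ = 1653.

1653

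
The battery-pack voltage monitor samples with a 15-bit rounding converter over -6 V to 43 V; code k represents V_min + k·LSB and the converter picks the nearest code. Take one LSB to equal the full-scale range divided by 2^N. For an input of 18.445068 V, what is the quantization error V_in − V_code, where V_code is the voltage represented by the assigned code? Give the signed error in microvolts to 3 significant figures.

+396 µV

Range = 43 − (-6) = 49 V. LSB = 49 V / 2^15 ≈ 1.495 mV.
(V_in − V_min)/LSB = (18.445068 − (-6)) × 32768/49 = 16347.2651 → nearest code k = 16347.
V_code = -6 + (16347/32768) × 49 = 18.444671631 V.
e = 18.445068 − (18.444671631) = +396 µV.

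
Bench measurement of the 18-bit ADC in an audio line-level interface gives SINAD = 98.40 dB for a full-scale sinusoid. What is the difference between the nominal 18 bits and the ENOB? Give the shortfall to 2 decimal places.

N_eff = (98.40 − 1.76)/6.02 = 16.0532 bits.
18 − 16.0532 = 1.95 bits below nominal.

1.95 bits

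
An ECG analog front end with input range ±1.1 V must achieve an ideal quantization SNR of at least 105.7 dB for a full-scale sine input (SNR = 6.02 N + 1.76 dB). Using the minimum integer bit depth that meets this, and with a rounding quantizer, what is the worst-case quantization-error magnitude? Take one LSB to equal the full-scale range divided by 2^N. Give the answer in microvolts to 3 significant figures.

Span: 1.1 V − (-1.1 V) = 2.2 V.
Required N = ⌈(105.7 − 1.76)/6.02⌉ = ⌈17.266⌉ = 18.
One LSB is 2.2 V / 262144 = 8.3923 µV.
Half an LSB is 4.20 µV.

4.20 µV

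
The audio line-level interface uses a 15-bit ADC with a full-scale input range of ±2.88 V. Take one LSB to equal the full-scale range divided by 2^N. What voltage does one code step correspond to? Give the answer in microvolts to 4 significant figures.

175.8 µV

The full-scale span is 2.88 − (-2.88) = 5.76 V.
2^15 = 32768 levels.
One LSB is 5.76 V / 32768 = 175.8 µV.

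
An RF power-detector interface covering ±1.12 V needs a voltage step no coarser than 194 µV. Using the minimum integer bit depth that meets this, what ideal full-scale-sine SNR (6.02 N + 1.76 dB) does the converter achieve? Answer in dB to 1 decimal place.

86.0 dB

Full-scale range = 1.12 V − (-1.12 V) = 2.24 V.
Need 2^N ≥ 2.24 V / 194 µV = 11550 → N_min = 14.
SNR = 6.02 × 14 + 1.76 = 86.04 dB.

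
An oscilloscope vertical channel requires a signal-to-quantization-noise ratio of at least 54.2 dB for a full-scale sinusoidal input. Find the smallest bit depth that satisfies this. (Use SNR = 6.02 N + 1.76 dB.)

6.02 N + 1.76 ≥ 54.2 gives N ≥ 8.711, so the minimum integer is 9.

9 bits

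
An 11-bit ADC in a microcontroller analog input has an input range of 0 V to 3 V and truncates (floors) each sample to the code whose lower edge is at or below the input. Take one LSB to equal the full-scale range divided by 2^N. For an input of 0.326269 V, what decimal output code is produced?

222

Span = 3 V. LSB = 3 V / 2^11 ≈ 1.465 mV.
V_in − V_min = 0.326269 − (0) = 0.326269 V.
Divide by LSB: 0.326269 × 2048/3 = 222.7330.
Truncating gives code 222.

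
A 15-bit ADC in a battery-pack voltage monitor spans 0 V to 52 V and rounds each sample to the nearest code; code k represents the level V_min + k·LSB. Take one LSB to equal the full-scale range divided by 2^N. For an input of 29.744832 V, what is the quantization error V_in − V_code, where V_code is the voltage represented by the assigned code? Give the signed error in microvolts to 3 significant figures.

−285 µV

Range is 52 V. LSB = 52 V / 2^15 ≈ 1.587 mV.
Position in LSBs: (29.744832 − (0)) × 32768/52 = 18743.8203; rounding gives k = 18744.
V_code = 0 + (18744/32768) × 52 = 29.745117188 V.
V_in − V_code = 29.744832 − (29.745117188) = −285 µV.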